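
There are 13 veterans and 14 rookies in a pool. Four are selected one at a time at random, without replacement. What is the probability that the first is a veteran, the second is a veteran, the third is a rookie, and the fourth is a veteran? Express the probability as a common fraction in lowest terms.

Multiply the conditional probabilities at each draw: 13/27 · 12/26 · 14/25 · 11/24 = 24024/421200 = 77/1350.

77/1350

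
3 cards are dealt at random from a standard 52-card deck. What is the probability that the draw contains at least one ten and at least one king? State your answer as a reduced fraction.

There are C(52,3) = 22100 possible draws.
By inclusion-exclusion on the complements, draws missing all tens or all kings: C(48,3) + C(48,3) − C(44,3) = 17296 + 17296 − 13244 = 21348.
So draws with at least one of each: 22100 − 21348 = 752, probability 752/22100 = 188/5525.

188/5525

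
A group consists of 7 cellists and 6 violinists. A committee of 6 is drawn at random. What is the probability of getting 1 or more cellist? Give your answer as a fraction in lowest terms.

1715/1716

There are C(13,6) = 1716 ways to choose the 6.
Favorable selections (1 or more cellist): C(7,1)·C(6,5) + C(7,2)·C(6,4) + C(7,3)·C(6,3) + C(7,4)·C(6,2) + C(7,5)·C(6,1) + C(7,6)·C(6,0) = 42 + 315 + 700 + 525 + 126 + 7 = 1715.
Probability = 1715/1716.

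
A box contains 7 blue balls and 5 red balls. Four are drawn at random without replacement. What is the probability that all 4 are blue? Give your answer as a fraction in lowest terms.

There are C(12,4) = 495 possible selections.
Selections with all blue: C(7,4) = 35.
Probability = 35/495 = 7/99.

7/99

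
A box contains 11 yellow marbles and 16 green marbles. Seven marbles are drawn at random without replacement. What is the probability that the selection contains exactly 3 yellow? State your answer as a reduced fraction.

There are C(27,7) = 888030 ways to choose 7 from 27.
Selections with exactly 3 yellow: choose 3 of the 11 yellow and 4 of the 16 green, C(11,3)·C(16,4) = 165·1820 = 300300.
Probability = 300300/888030 = 70/207.

70/207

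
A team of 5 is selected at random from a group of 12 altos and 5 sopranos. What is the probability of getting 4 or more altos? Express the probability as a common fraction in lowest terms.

3267/6188

Total selections: C(17,5) = 6188.
Favorable selections (4 or more altos): C(12,4)·C(5,1) + C(12,5)·C(5,0) = 2475 + 792 = 3267.
Probability = 3267/6188.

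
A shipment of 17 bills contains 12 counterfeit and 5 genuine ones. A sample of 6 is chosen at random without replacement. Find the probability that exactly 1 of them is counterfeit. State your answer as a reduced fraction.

There are C(17,6) = 12376 ways to choose 6 from 17.
Selections with exactly 1 counterfeit: choose 1 of the 12 counterfeit and 5 of the 5 genuine, C(12,1)·C(5,5) = 12·1 = 12.
Probability = 12/12376 = 3/3094.

3/3094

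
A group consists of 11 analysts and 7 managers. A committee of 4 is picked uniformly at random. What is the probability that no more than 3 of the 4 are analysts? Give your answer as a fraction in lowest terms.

91/102

There are C(18,4) = 3060 ways to choose the 4.
The complement is exactly 4 analysts: C(11,4)·C(7,0) = 330.
Probability = 1 − 330/3060 = 2730/3060 = 91/102.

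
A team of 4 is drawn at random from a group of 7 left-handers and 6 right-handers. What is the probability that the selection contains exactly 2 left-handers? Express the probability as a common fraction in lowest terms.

The sample space is all 4-subsets of the 13: C(13,4) = 715.
Selections with exactly 2 left-handers: choose 2 of the 7 left-handers and 2 of the 6 right-handers, C(7,2)·C(6,2) = 21·15 = 315.
Probability = 315/715 = 63/143.

63/143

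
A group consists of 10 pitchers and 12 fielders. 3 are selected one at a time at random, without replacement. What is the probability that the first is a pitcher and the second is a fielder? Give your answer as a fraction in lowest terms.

Multiply the conditional probabilities at each draw: 10/22 · 12/21 = 120/462 = 20/77.

20/77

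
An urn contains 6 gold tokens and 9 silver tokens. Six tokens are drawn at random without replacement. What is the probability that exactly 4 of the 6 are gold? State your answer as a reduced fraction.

There are C(15,6) = 5005 ways to choose 6 from 15.
Selections with exactly 4 gold: choose 4 of the 6 gold and 2 of the 9 silver, C(6,4)·C(9,2) = 15·36 = 540.
Probability = 540/5005 = 108/1001.

108/1001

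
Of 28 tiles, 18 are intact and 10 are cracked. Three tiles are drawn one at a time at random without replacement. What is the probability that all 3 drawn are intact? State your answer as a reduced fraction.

Multiply the conditional probabilities at each draw: 18/28 · 17/27 · 16/26 = 4896/19656 = 68/273.

68/273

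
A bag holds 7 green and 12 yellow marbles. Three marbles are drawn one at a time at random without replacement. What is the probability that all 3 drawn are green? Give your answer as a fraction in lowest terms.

Multiply the conditional probabilities at each draw: 7/19 · 6/18 · 5/17 = 210/5814 = 35/969.

35/969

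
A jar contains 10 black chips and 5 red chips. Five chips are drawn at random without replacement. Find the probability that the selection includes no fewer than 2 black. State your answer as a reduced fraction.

984/1001

There are C(15,5) = 3003 ways to choose the 5.
Count the complement (fewer than 2 black): C(10,0)·C(5,5) + C(10,1)·C(5,4) = 1 + 50 = 51.
Probability = 1 − 51/3003 = 2952/3003 = 984/1001.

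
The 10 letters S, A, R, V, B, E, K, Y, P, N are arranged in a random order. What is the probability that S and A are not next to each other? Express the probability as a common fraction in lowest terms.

4/5

There are 10! = 3628800 arrangements.
Arrangements with S and A adjacent: 2·9! = 725760.
So not adjacent: 3628800 − 725760 = 2903040, probability 2903040/3628800 = 4/5.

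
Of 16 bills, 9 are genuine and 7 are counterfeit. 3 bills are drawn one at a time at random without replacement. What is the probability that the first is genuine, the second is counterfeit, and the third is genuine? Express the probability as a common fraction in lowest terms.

3/20

Multiply the conditional probabilities at each draw: 9/16 · 7/15 · 8/14 = 504/3360 = 3/20.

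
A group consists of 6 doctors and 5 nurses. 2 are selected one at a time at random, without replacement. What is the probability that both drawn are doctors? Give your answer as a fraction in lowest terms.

3/11

Multiply the conditional probabilities at each draw: 6/11 · 5/10 = 30/110 = 3/11.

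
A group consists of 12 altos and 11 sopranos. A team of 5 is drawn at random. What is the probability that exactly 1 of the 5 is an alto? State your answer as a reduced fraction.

360/3059

Total number of selections: C(23,5) = 33649.
Selections with exactly 1 alto: choose 1 of the 12 altos and 4 of the 11 sopranos, C(12,1)·C(11,4) = 12·330 = 3960.
Probability = 3960/33649 = 360/3059.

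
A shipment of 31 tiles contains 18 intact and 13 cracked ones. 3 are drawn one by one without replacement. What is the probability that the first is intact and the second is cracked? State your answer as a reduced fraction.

39/155

Multiply the conditional probabilities at each draw: 18/31 · 13/30 = 234/930 = 39/155.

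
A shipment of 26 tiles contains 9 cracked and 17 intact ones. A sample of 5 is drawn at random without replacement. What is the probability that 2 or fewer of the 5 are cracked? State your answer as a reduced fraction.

13022/16445

There are C(26,5) = 65780 ways to choose the 5.
Favorable selections (2 or fewer cracked): C(9,0)·C(17,5) + C(9,1)·C(17,4) + C(9,2)·C(17,3) = 6188 + 21420 + 24480 = 52088.
Probability = 52088/65780 = 13022/16445.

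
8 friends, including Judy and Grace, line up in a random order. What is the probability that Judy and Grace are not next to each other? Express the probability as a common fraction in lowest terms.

3/4

There are 8! = 40320 arrangements.
Arrangements with Judy and Grace adjacent: 2·7! = 10080.
So not adjacent: 40320 − 10080 = 30240, probability 30240/40320 = 3/4.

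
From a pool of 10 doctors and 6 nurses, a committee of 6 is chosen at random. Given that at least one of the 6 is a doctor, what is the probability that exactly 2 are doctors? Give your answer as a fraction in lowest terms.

225/2669

Work in counts. Selections with at least one doctor: C(16,6) − C(6,6) = 8008 − 1 = 8007.
Of those, selections where exactly 2 are doctors: C(10,2)·C(6,4) = 45·15 = 675.
Conditional probability = 675/8007 = 225/2669.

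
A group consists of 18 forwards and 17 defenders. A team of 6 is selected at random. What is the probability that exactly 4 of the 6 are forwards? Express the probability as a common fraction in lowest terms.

Total number of selections: C(35,6) = 1623160.
Selections with exactly 4 forwards: choose 4 of the 18 forwards and 2 of the 17 defenders, C(18,4)·C(17,2) = 3060·136 = 416160.
Probability = 416160/1623160 = 612/2387.

612/2387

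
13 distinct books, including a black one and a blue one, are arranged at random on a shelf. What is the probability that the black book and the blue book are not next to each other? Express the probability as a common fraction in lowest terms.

11/13

There are 13! = 6227020800 arrangements.
Arrangements with the black book and the blue book adjacent: 2·12! = 958003200.
So not adjacent: 6227020800 − 958003200 = 5269017600, probability 5269017600/6227020800 = 11/13.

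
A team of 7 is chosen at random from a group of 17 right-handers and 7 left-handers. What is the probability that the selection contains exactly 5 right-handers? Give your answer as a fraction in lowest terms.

Total number of selections: C(24,7) = 346104.
Selections with exactly 5 right-handers: choose 5 of the 17 right-handers and 2 of the 7 left-handers, C(17,5)·C(7,2) = 6188·21 = 129948.
Probability = 129948/346104 = 10829/28842.

10829/28842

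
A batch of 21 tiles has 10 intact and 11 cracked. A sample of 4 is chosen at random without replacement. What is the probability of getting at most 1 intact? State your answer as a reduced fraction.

44/133

There are C(21,4) = 5985 ways to choose the 4.
Favorable selections (at most 1 intact): C(10,0)·C(11,4) + C(10,1)·C(11,3) = 330 + 1650 = 1980.
Probability = 1980/5985 = 44/133.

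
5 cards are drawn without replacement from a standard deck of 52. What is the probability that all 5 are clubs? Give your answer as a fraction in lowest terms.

33/66640

There are C(52,5) = 2598960 possible 5-card hands.
Hands that are all clubs: C(13,5) = 1287.
Probability = 1287/2598960 = 33/66640.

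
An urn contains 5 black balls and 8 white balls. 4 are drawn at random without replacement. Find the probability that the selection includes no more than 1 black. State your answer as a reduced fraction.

There are C(13,4) = 715 ways to choose the 4.
Favorable selections (no more than 1 black): C(5,0)·C(8,4) + C(5,1)·C(8,3) = 70 + 280 = 350.
Probability = 350/715 = 70/143.

70/143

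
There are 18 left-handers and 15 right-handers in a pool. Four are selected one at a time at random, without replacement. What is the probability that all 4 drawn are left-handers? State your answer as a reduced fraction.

51/682

Multiply the conditional probabilities at each draw: 18/33 · 17/32 · 16/31 · 15/30 = 73440/982080 = 51/682.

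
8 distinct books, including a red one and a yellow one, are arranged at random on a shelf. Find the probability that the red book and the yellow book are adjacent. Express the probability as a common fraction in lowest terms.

1/4

There are 8! = 40320 arrangements.
Treat the red book and the yellow book as a block: 7! arrangements of the blocks × 2 orders within the block = 2·5040 = 10080.
Probability = 10080/40320 = 1/4.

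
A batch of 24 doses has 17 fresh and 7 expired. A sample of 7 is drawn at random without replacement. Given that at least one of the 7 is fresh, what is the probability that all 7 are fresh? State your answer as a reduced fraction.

Work in counts. Selections with at least one fresh: C(24,7) − C(7,7) = 346104 − 1 = 346103.
Of those, selections where all 7 are fresh: C(17,7) = 19448.
Conditional probability = 19448/346103 = 1144/20359.

1144/20359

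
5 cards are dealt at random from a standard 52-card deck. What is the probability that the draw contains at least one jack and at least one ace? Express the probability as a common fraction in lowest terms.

6509/64974

There are C(52,5) = 2598960 possible draws.
By inclusion-exclusion on the complements, draws missing all jacks or all aces: C(48,5) + C(48,5) − C(44,5) = 1712304 + 1712304 − 1086008 = 2338600.
So draws with at least one of each: 2598960 − 2338600 = 260360, probability 260360/2598960 = 6509/64974.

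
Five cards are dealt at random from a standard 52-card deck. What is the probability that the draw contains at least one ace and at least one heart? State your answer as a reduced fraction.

There are C(52,5) = 2598960 possible draws.
By inclusion-exclusion on the complements, draws missing all aces or all hearts: C(48,5) + C(39,5) − C(36,5) = 1712304 + 575757 − 376992 = 1911069.
So draws with at least one of each: 2598960 − 1911069 = 687891, probability 687891/2598960 = 229297/866320.

229297/866320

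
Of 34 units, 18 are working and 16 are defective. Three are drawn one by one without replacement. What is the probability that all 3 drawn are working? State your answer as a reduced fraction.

Multiply the conditional probabilities at each draw: 18/34 · 17/33 · 16/32 = 4896/35904 = 3/22.

3/22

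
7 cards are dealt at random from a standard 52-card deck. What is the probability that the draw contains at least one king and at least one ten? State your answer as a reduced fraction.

3105873/16723070

There are C(52,7) = 133784560 possible draws.
By inclusion-exclusion on the complements, draws missing all kings or all tens: C(48,7) + C(48,7) − C(44,7) = 73629072 + 73629072 − 38320568 = 108937576.
So draws with at least one of each: 133784560 − 108937576 = 24846984, probability 24846984/133784560 = 3105873/16723070.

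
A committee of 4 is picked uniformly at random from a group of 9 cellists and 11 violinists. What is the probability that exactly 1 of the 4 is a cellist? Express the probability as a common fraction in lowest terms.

99/323

The sample space is all 4-subsets of the 20: C(20,4) = 4845.
Selections with exactly 1 cellist: choose 1 of the 9 cellists and 3 of the 11 violinists, C(9,1)·C(11,3) = 9·165 = 1485.
Probability = 1485/4845 = 99/323.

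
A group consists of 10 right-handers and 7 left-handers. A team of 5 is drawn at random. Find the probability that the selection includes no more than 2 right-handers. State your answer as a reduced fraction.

139/442

Total selections: C(17,5) = 6188.
Favorable selections (no more than 2 right-handers): C(10,0)·C(7,5) + C(10,1)·C(7,4) + C(10,2)·C(7,3) = 21 + 350 + 1575 = 1946.
Probability = 1946/6188 = 139/442.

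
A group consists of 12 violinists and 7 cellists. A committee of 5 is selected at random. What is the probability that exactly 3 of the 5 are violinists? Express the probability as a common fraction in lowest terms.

385/969

Total number of selections: C(19,5) = 11628.
Selections with exactly 3 violinists: choose 3 of the 12 violinists and 2 of the 7 cellists, C(12,3)·C(7,2) = 220·21 = 4620.
Probability = 4620/11628 = 385/969.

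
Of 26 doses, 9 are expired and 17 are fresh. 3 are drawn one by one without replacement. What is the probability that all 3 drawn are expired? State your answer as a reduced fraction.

21/650

Multiply the conditional probabilities at each draw: 9/26 · 8/25 · 7/24 = 504/15600 = 21/650.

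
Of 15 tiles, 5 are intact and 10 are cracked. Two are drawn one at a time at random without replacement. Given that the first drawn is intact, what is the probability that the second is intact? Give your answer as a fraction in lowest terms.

After removing one intact, 14 remain: 4 intact and 10 cracked.
So the probability the next is intact is 4/14 = 2/7.

2/7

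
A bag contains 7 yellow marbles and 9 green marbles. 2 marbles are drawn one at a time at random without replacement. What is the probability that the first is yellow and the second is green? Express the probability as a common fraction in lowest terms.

21/80

Multiply the conditional probabilities at each draw: 7/16 · 9/15 = 63/240 = 21/80.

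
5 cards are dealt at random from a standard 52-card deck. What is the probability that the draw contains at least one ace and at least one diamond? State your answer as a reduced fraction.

There are C(52,5) = 2598960 possible draws.
By inclusion-exclusion on the complements, draws missing all aces or all diamonds: C(48,5) + C(39,5) − C(36,5) = 1712304 + 575757 − 376992 = 1911069.
So draws with at least one of each: 2598960 − 1911069 = 687891, probability 687891/2598960 = 229297/866320.

229297/866320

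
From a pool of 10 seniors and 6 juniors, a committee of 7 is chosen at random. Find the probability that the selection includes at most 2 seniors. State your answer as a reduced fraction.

7/286

There are C(16,7) = 11440 ways to choose the 7.
Favorable selections (at most 2 seniors): C(10,1)·C(6,6) + C(10,2)·C(6,5) = 10 + 270 = 280.
Probability = 280/11440 = 7/286.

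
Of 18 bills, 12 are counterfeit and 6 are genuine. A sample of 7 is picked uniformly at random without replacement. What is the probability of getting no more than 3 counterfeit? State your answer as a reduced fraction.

103/884

Total selections: C(18,7) = 31824.
Favorable selections (no more than 3 counterfeit): C(12,1)·C(6,6) + C(12,2)·C(6,5) + C(12,3)·C(6,4) = 12 + 396 + 3300 = 3708.
Probability = 3708/31824 = 103/884.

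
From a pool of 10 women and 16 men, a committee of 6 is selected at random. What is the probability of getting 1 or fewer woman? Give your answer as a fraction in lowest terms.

There are C(26,6) = 230230 ways to choose the 6.
Favorable selections (1 or fewer woman): C(10,0)·C(16,6) + C(10,1)·C(16,5) = 8008 + 43680 = 51688.
Probability = 51688/230230 = 284/1265.

284/1265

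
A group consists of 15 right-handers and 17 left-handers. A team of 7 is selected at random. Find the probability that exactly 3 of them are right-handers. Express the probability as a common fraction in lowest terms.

20825/64728

Total number of selections: C(32,7) = 3365856.
Selections with exactly 3 right-handers: choose 3 of the 15 right-handers and 4 of the 17 left-handers, C(15,3)·C(17,4) = 455·2380 = 1082900.
Probability = 1082900/3365856 = 20825/64728.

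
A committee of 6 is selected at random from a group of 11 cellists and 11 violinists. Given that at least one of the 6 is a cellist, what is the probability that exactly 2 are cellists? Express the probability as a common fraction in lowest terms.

Work in counts. Selections with at least one cellist: C(22,6) − C(11,6) = 74613 − 462 = 74151.
Of those, selections where exactly 2 are cellists: C(11,2)·C(11,4) = 55·330 = 18150.
Conditional probability = 18150/74151 = 550/2247.

550/2247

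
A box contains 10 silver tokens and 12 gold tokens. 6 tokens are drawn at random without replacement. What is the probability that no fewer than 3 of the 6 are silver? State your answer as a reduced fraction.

1318/2261

Total selections: C(22,6) = 74613.
Favorable selections (no fewer than 3 silver): C(10,3)·C(12,3) + C(10,4)·C(12,2) + C(10,5)·C(12,1) + C(10,6)·C(12,0) = 26400 + 13860 + 3024 + 210 = 43494.
Probability = 43494/74613 = 1318/2261.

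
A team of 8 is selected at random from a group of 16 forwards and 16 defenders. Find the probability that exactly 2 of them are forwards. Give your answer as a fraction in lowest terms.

Total number of selections: C(32,8) = 10518300.
Selections with exactly 2 forwards: choose 2 of the 16 forwards and 6 of the 16 defenders, C(16,2)·C(16,6) = 120·8008 = 960960.
Probability = 960960/10518300 = 1232/13485.

1232/13485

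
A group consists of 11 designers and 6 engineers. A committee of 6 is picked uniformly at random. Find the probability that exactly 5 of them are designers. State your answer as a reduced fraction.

There are C(17,6) = 12376 ways to choose 6 from 17.
Selections with exactly 5 designers: choose 5 of the 11 designers and 1 of the 6 engineers, C(11,5)·C(6,1) = 462·6 = 2772.
Probability = 2772/12376 = 99/442.

99/442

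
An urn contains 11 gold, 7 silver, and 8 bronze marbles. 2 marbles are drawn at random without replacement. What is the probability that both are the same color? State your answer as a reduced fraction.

There are C(26,2) = 325 ways to draw 2 marbles.
All same color: C(11,2) + C(7,2) + C(8,2) = 55 + 21 + 28 = 104.
Probability = 104/325 = 8/25.

8/25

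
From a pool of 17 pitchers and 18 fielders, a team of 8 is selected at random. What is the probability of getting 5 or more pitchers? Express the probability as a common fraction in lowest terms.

559/1798

Total selections: C(35,8) = 23535820.
Favorable selections (5 or more pitchers): C(17,5)·C(18,3) + C(17,6)·C(18,2) + C(17,7)·C(18,1) + C(17,8)·C(18,0) = 5049408 + 1893528 + 350064 + 24310 = 7317310.
Probability = 7317310/23535820 = 559/1798.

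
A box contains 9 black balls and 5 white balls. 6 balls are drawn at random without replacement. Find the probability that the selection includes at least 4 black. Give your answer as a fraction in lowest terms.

94/143

There are C(14,6) = 3003 ways to choose the 6.
Favorable selections (at least 4 black): C(9,4)·C(5,2) + C(9,5)·C(5,1) + C(9,6)·C(5,0) = 1260 + 630 + 84 = 1974.
Probability = 1974/3003 = 94/143.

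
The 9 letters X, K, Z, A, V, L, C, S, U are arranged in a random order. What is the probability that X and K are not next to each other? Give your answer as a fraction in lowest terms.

7/9

There are 9! = 362880 arrangements.
Arrangements with X and K adjacent: 2·8! = 80640.
So not adjacent: 362880 − 80640 = 282240, probability 282240/362880 = 7/9.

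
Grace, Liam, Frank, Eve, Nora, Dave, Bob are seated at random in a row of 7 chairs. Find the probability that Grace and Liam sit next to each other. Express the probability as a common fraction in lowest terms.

2/7

There are 7! = 5040 arrangements.
Treat Grace and Liam as a block: 6! arrangements of the blocks × 2 orders within the block = 2·720 = 1440.
Probability = 1440/5040 = 2/7.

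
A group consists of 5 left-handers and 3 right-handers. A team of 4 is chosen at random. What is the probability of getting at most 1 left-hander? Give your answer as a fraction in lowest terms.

There are C(8,4) = 70 ways to choose the 4.
Favorable selections (at most 1 left-hander): C(5,1)·C(3,3) = 5.
Probability = 5/70 = 1/14.

1/14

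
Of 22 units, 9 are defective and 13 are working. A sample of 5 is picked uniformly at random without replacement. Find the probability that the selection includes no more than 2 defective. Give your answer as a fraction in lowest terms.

Total selections: C(22,5) = 26334.
Favorable selections (no more than 2 defective): C(9,0)·C(13,5) + C(9,1)·C(13,4) + C(9,2)·C(13,3) = 1287 + 6435 + 10296 = 18018.
Probability = 18018/26334 = 13/19.

13/19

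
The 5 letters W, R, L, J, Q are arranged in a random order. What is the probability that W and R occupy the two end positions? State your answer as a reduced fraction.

There are 5! = 120 arrangements.
Place W and R at the ends in 2 ways, arrange the remaining 3 in 3! = 6 ways: 2·6 = 12.
Probability = 12/120 = 1/10.

1/10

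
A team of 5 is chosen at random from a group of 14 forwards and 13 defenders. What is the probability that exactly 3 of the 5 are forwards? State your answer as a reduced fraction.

The sample space is all 5-subsets of the 27: C(27,5) = 80730.
Selections with exactly 3 forwards: choose 3 of the 14 forwards and 2 of the 13 defenders, C(14,3)·C(13,2) = 364·78 = 28392.
Probability = 28392/80730 = 364/1035.

364/1035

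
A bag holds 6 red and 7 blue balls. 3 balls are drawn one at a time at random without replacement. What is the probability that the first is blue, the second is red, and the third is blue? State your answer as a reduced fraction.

Multiply the conditional probabilities at each draw: 7/13 · 6/12 · 6/11 = 252/1716 = 21/143.

21/143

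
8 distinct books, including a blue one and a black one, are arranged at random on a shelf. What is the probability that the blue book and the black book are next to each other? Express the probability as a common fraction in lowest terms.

There are 8! = 40320 arrangements.
Treat the blue book and the black book as a block: 7! arrangements of the blocks × 2 orders within the block = 2·5040 = 10080.
Probability = 10080/40320 = 1/4.

1/4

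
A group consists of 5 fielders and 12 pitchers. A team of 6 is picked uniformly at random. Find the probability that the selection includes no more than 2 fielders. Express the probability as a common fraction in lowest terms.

4917/6188

There are C(17,6) = 12376 ways to choose the 6.
Favorable selections (no more than 2 fielders): C(5,0)·C(12,6) + C(5,1)·C(12,5) + C(5,2)·C(12,4) = 924 + 3960 + 4950 = 9834.
Probability = 9834/12376 = 4917/6188.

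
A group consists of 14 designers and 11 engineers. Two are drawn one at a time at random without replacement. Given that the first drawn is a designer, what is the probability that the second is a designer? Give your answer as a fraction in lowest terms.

13/24

After removing one designer, 24 remain: 13 designers and 11 engineers.
So the probability the next is a designer is 13/24.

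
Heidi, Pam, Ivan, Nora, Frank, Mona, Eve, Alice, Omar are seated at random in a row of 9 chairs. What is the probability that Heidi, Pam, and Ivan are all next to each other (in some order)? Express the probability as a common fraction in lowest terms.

1/12

There are 9! = 362880 arrangements.
Treat the three as one block: 7! placements × 3! orders within the block = 5040·6 = 30240.
Probability = 30240/362880 = 1/12.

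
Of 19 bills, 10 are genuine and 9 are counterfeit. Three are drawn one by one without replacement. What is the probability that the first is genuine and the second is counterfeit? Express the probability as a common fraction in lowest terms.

5/19

Multiply the conditional probabilities at each draw: 10/19 · 9/18 = 90/342 = 5/19.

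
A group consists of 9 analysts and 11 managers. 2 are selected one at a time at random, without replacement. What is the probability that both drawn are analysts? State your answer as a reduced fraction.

18/95

Multiply the conditional probabilities at each draw: 9/20 · 8/19 = 72/380 = 18/95.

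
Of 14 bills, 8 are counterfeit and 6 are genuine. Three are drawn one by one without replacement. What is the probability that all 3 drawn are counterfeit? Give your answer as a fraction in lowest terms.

2/13

Multiply the conditional probabilities at each draw: 8/14 · 7/13 · 6/12 = 336/2184 = 2/13.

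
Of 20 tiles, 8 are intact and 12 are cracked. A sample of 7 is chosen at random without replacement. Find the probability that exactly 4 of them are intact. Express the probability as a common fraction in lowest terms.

There are C(20,7) = 77520 ways to choose 7 from 20.
Selections with exactly 4 intact: choose 4 of the 8 intact and 3 of the 12 cracked, C(8,4)·C(12,3) = 70·220 = 15400.
Probability = 15400/77520 = 385/1938.

385/1938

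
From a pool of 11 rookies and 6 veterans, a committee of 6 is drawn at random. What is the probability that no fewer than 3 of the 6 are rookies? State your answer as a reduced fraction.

2871/3094

Total selections: C(17,6) = 12376.
Count the complement (fewer than 3 rookies): C(11,0)·C(6,6) + C(11,1)·C(6,5) + C(11,2)·C(6,4) = 1 + 66 + 825 = 892.
Probability = 1 − 892/12376 = 11484/12376 = 2871/3094.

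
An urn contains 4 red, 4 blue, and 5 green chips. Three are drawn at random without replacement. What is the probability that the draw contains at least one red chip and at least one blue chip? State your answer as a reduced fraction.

There are C(13,3) = 286 possible draws.
By inclusion-exclusion on the complements, draws missing all red or all blue: C(9,3) + C(9,3) − C(5,3) = 84 + 84 − 10 = 158.
So draws with at least one of each: 286 − 158 = 128, probability 128/286 = 64/143.

64/143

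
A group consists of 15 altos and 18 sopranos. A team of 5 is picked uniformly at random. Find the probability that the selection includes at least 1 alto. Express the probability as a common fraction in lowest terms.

9532/9889

Total selections: C(33,5) = 237336.
The complement is all 5 are sopranos: C(18,5) = 8568.
Probability = 1 − 8568/237336 = 228768/237336 = 9532/9889.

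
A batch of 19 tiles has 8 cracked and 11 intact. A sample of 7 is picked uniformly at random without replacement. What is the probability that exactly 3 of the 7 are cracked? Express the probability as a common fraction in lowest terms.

1540/4199

The sample space is all 7-subsets of the 19: C(19,7) = 50388.
Selections with exactly 3 cracked: choose 3 of the 8 cracked and 4 of the 11 intact, C(8,3)·C(11,4) = 56·330 = 18480.
Probability = 18480/50388 = 1540/4199.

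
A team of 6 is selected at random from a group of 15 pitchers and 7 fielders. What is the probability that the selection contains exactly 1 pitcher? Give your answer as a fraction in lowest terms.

Total number of selections: C(22,6) = 74613.
Selections with exactly 1 pitcher: choose 1 of the 15 pitchers and 5 of the 7 fielders, C(15,1)·C(7,5) = 15·21 = 315.
Probability = 315/74613 = 15/3553.

15/3553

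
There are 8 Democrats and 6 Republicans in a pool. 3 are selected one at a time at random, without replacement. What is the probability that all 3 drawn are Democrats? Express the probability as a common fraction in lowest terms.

Multiply the conditional probabilities at each draw: 8/14 · 7/13 · 6/12 = 336/2184 = 2/13.

2/13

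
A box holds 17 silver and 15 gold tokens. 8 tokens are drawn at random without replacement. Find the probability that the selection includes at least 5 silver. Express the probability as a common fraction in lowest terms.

6817/16182

Total selections: C(32,8) = 10518300.
Favorable selections (at least 5 silver): C(17,5)·C(15,3) + C(17,6)·C(15,2) + C(17,7)·C(15,1) + C(17,8)·C(15,0) = 2815540 + 1299480 + 291720 + 24310 = 4431050.
Probability = 4431050/10518300 = 6817/16182.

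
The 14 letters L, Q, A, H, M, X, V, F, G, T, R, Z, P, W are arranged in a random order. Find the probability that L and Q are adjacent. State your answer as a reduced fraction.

1/7

There are 14! = 87178291200 arrangements.
Treat L and Q as a block: 13! arrangements of the blocks × 2 orders within the block = 2·6227020800 = 12454041600.
Probability = 12454041600/87178291200 = 1/7.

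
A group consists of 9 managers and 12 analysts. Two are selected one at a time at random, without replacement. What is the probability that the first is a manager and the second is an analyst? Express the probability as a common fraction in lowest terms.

Multiply the conditional probabilities at each draw: 9/21 · 12/20 = 108/420 = 9/35.

9/35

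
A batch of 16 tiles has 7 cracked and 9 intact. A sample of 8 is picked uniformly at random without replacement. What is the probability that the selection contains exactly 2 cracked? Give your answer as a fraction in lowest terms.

Total number of selections: C(16,8) = 12870.
Selections with exactly 2 cracked: choose 2 of the 7 cracked and 6 of the 9 intact, C(7,2)·C(9,6) = 21·84 = 1764.
Probability = 1764/12870 = 98/715.

98/715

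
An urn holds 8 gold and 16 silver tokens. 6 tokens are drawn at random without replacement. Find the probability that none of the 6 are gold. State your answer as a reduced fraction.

26/437

There are C(24,6) = 134596 possible selections.
Selections with no gold (all silver): C(16,6) = 8008.
Probability = 8008/134596 = 26/437.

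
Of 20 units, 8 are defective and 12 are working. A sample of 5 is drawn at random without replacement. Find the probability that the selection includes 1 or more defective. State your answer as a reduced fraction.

Total selections: C(20,5) = 15504.
The complement is all 5 are working: C(12,5) = 792.
Probability = 1 − 792/15504 = 14712/15504 = 613/646.

613/646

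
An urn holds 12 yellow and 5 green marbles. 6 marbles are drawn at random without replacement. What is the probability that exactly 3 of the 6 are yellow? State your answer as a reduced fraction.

There are C(17,6) = 12376 ways to choose 6 from 17.
Selections with exactly 3 yellow: choose 3 of the 12 yellow and 3 of the 5 green, C(12,3)·C(5,3) = 220·10 = 2200.
Probability = 2200/12376 = 275/1547.

275/1547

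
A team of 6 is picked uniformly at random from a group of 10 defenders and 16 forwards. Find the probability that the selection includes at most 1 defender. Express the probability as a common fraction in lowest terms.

284/1265

There are C(26,6) = 230230 ways to choose the 6.
Favorable selections (at most 1 defender): C(10,0)·C(16,6) + C(10,1)·C(16,5) = 8008 + 43680 = 51688.
Probability = 51688/230230 = 284/1265.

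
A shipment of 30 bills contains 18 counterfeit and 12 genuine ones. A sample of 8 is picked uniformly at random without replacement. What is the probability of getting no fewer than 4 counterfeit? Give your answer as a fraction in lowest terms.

Total selections: C(30,8) = 5852925.
Count the complement (fewer than 4 counterfeit): C(18,0)·C(12,8) + C(18,1)·C(12,7) + C(18,2)·C(12,6) + C(18,3)·C(12,5) = 495 + 14256 + 141372 + 646272 = 802395.
Probability = 1 − 802395/5852925 = 5050530/5852925 = 112234/130065.

112234/130065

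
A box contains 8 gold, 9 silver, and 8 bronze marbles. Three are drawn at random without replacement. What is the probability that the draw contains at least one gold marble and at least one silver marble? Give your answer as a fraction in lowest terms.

There are C(25,3) = 2300 possible draws.
By inclusion-exclusion on the complements, draws missing all gold or all silver: C(17,3) + C(16,3) − C(8,3) = 680 + 560 − 56 = 1184.
So draws with at least one of each: 2300 − 1184 = 1116, probability 1116/2300 = 279/575.

279/575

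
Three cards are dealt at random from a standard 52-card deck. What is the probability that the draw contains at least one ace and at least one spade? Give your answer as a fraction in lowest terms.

33/260

There are C(52,3) = 22100 possible draws.
By inclusion-exclusion on the complements, draws missing all aces or all spades: C(48,3) + C(39,3) − C(36,3) = 17296 + 9139 − 7140 = 19295.
So draws with at least one of each: 22100 − 19295 = 2805, probability 2805/22100 = 33/260.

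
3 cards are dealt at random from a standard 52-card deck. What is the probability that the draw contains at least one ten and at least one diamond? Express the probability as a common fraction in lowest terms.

There are C(52,3) = 22100 possible draws.
By inclusion-exclusion on the complements, draws missing all tens or all diamonds: C(48,3) + C(39,3) − C(36,3) = 17296 + 9139 − 7140 = 19295.
So draws with at least one of each: 22100 − 19295 = 2805, probability 2805/22100 = 33/260.

33/260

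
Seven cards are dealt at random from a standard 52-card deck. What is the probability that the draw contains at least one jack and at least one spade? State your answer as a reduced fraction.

There are C(52,7) = 133784560 possible draws.
By inclusion-exclusion on the complements, draws missing all jacks or all spades: C(48,7) + C(39,7) − C(36,7) = 73629072 + 15380937 − 8347680 = 80662329.
So draws with at least one of each: 133784560 − 80662329 = 53122231, probability 53122231/133784560.

53122231/133784560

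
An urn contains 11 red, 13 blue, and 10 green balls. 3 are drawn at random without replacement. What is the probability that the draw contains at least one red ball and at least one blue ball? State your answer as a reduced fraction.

There are C(34,3) = 5984 possible draws.
By inclusion-exclusion on the complements, draws missing all red or all blue: C(23,3) + C(21,3) − C(10,3) = 1771 + 1330 − 120 = 2981.
So draws with at least one of each: 5984 − 2981 = 3003, probability 3003/5984 = 273/544.

273/544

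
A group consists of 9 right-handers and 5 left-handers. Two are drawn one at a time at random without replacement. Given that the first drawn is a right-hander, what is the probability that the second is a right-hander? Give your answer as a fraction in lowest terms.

After removing one right-hander, 13 remain: 8 right-handers and 5 left-handers.
So the probability the next is a right-hander is 8/13.

8/13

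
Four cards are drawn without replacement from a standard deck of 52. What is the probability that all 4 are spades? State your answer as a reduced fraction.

11/4165

There are C(52,4) = 270725 possible 4-card hands.
Hands that are all spades: C(13,4) = 715.
Probability = 715/270725 = 11/4165.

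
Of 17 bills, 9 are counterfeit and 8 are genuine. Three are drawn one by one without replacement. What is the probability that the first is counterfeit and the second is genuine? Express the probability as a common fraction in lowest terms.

9/34

Multiply the conditional probabilities at each draw: 9/17 · 8/16 = 72/272 = 9/34.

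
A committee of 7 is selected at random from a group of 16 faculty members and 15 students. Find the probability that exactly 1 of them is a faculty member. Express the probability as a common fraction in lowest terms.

The sample space is all 7-subsets of the 31: C(31,7) = 2629575.
Selections with exactly 1 faculty member: choose 1 of the 16 faculty members and 6 of the 15 students, C(16,1)·C(15,6) = 16·5005 = 80080.
Probability = 80080/2629575 = 1232/40455.

1232/40455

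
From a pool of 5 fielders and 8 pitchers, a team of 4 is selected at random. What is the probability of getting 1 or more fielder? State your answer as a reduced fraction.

129/143

Total selections: C(13,4) = 715.
The complement is all 4 are pitchers: C(8,4) = 70.
Probability = 1 − 70/715 = 645/715 = 129/143.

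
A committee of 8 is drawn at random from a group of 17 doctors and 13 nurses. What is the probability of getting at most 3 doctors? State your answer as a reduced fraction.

There are C(30,8) = 5852925 ways to choose the 8.
Favorable selections (at most 3 doctors): C(17,0)·C(13,8) + C(17,1)·C(13,7) + C(17,2)·C(13,6) + C(17,3)·C(13,5) = 1287 + 29172 + 233376 + 875160 = 1138995.
Probability = 1138995/5852925 = 649/3335.

649/3335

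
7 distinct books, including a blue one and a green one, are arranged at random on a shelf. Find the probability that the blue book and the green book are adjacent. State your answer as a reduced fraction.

There are 7! = 5040 arrangements.
Treat the blue book and the green book as a block: 6! arrangements of the blocks × 2 orders within the block = 2·720 = 1440.
Probability = 1440/5040 = 2/7.

2/7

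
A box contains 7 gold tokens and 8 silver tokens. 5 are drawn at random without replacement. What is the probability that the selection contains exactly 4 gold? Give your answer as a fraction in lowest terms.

40/429

Total number of selections: C(15,5) = 3003.
Selections with exactly 4 gold: choose 4 of the 7 gold and 1 of the 8 silver, C(7,4)·C(8,1) = 35·8 = 280.
Probability = 280/3003 = 40/429.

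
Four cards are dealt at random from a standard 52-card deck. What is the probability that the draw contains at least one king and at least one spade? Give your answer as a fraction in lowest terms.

There are C(52,4) = 270725 possible draws.
By inclusion-exclusion on the complements, draws missing all kings or all spades: C(48,4) + C(39,4) − C(36,4) = 194580 + 82251 − 58905 = 217926.
So draws with at least one of each: 270725 − 217926 = 52799, probability 52799/270725.

52799/270725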